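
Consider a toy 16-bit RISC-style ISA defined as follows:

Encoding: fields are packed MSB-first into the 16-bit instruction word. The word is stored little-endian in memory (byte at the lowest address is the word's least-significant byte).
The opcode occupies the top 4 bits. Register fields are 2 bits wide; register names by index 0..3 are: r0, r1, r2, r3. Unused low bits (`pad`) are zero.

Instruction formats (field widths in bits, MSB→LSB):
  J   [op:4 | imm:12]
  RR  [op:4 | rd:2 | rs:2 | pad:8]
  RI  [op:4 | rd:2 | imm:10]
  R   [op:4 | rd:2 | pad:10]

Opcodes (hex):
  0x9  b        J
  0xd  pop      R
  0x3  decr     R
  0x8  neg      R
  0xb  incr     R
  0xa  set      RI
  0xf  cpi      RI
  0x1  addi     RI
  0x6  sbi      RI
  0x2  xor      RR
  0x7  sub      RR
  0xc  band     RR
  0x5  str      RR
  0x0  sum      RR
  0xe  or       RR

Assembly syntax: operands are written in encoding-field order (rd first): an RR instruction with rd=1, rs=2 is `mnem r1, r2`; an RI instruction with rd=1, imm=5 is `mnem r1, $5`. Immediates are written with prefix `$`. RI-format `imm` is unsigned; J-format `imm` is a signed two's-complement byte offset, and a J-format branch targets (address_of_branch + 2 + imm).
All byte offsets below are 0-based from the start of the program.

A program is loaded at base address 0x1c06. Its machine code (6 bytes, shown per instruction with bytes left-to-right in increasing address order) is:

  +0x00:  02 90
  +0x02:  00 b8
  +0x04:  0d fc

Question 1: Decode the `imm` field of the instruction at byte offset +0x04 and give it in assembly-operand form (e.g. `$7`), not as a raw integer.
$13

+0x04: 0d fc ⇒ word 0xfc0d (little)
  opcode bits[15:12]=0xf: cpi/RI
  rd: (w>>10)&0x3=0x3 → r3
  imm: (w>>0)&0x3ff=0xd → $13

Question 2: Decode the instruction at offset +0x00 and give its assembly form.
off 0x00: read 02 90 as little → 0x9002
  top 4b → 0x9 → b [J]
  [11:0] imm=2 = $2

b $2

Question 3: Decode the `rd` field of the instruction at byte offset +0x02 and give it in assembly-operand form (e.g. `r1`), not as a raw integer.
r2

@+02  little-endian(00 b8) = 0xb800
  top 4b → 0xb → incr [R]
  rd@[11:10]=0x2 ⇒ r2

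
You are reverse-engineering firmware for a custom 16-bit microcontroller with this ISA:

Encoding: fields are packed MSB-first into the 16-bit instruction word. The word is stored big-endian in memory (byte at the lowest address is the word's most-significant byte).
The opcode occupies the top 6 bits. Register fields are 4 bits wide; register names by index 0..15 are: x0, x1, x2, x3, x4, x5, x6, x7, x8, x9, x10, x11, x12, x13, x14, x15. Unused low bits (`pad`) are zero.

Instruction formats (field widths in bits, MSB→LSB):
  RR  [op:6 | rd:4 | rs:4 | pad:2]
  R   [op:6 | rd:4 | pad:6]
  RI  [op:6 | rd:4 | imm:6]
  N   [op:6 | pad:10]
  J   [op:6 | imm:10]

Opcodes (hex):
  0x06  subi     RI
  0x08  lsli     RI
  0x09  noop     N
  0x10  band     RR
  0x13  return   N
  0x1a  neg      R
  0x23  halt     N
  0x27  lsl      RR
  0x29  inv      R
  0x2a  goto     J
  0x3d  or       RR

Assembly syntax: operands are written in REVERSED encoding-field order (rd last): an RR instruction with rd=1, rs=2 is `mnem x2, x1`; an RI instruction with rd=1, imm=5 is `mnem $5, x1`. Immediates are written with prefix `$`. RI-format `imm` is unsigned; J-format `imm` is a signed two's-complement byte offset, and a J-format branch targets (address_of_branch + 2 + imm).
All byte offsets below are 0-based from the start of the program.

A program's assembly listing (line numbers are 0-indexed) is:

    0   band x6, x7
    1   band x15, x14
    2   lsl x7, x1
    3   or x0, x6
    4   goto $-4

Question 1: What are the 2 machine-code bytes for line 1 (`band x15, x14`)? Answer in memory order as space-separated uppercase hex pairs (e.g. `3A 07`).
43 BC

line 1 (band): pack op=0x10:6|rd=14:4|rs=15:4|pad=0:2 = 0x43bc; big→ 43 bc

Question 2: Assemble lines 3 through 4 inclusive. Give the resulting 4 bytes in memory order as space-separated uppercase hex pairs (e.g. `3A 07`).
line 3 (or): pack op=0x3d:6|rd=6:4|rs=0:4|pad=0:2 = 0xf580; big→ f5 80
line 4 (goto): pack op=0x2a:6|imm=-4:10 = 0xabfc; big→ ab fc

F5 80 AB FC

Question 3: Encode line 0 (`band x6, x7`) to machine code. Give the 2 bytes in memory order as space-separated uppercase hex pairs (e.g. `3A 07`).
41 D8

0. band fields op=0x10:6|rd=7:4|rs=6:4|pad=0:2 → word 41d8h → 41 d8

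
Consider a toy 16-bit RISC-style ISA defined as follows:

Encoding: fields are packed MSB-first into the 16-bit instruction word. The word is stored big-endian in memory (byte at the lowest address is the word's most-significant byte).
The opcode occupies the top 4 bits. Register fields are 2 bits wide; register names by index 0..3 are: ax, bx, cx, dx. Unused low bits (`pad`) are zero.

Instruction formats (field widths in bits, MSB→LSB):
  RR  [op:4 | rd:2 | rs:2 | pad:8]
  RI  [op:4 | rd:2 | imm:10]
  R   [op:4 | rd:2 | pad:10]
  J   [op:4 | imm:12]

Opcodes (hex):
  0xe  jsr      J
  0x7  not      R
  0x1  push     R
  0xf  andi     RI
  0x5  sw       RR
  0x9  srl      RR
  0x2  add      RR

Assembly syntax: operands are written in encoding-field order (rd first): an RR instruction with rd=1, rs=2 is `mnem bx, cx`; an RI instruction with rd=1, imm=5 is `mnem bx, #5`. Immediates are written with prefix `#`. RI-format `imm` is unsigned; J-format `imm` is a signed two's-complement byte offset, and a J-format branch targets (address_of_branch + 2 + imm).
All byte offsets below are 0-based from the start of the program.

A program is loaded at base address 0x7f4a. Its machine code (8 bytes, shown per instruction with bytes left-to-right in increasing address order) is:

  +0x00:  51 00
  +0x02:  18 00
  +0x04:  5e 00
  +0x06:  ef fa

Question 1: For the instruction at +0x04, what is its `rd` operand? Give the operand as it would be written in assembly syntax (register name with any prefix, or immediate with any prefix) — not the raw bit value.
dx

+0x04: 5e 00 ⇒ word 0x5e00 (big)
  op=0x5e00>>12=0x5 ⇒ sw (RR)
  rd: (w>>10)&0x3=0x3 → dx
  rs: (w>>8)&0x3=0x2 → cx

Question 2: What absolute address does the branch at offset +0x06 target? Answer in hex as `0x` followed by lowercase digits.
0x7f4c

+0x06: ef fa ⇒ word 0xeffa (big)
  opcode bits[15:12]=0xe: jsr/J
  imm@[11:0]=0xffa (s12→-6) ⇒ #-6
  target = base 0x7f4a + off 0x06 + 2 + imm -6 = 0x7f4c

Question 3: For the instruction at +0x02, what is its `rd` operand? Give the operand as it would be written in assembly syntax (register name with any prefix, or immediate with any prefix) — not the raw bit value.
@+02  big-endian(18 00) = 0x1800
  top 4b → 0x1 → push [R]
  rd: (w>>10)&0x3=0x2 → cx

cx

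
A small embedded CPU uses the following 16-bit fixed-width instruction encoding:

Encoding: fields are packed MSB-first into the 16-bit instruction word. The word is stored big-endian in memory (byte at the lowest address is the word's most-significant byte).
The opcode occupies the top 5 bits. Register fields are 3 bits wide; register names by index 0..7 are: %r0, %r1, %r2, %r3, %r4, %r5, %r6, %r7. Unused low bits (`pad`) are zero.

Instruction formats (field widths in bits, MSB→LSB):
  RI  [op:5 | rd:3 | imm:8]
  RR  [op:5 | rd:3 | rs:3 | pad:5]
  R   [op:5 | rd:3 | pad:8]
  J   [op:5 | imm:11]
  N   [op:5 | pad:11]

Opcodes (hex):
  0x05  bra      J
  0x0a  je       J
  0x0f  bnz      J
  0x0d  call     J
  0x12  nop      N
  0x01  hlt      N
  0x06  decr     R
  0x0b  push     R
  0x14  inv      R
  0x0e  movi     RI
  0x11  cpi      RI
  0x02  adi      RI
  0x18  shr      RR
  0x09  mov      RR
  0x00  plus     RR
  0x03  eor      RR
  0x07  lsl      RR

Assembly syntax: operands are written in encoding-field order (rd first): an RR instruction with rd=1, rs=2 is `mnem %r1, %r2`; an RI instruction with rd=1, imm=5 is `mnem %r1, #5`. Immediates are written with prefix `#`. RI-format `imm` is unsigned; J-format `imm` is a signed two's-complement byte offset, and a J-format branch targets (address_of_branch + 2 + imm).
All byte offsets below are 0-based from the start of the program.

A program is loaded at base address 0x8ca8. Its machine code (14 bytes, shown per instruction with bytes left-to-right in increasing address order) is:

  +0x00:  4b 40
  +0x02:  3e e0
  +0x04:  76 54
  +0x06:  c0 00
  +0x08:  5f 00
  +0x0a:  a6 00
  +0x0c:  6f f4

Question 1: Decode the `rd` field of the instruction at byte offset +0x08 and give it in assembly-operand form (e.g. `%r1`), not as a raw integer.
%r7

[08] 5f 00 → 0x5f00
  top 5b → 0xb → push [R]
  rd@[10:8]=0x7 ⇒ %r7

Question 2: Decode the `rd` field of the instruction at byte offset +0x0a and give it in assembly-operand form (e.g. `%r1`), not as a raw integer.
%r6

[0a] a6 00 → 0xa600
  opcode bits[15:11]=0x14: inv/R
  rd@[10:8]=0x6 ⇒ %r6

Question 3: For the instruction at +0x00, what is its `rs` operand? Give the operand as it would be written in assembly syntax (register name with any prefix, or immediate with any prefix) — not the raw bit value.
%r2

@+00  big-endian(4b 40) = 0x4b40
  op=0x4b40>>11=0x9 ⇒ mov (RR)
  rd: (w>>8)&0x7=0x3 → %r3
  rs: (w>>5)&0x7=0x2 → %r2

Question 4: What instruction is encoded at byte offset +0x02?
+0x02: 3e e0 ⇒ word 0x3ee0 (big)
  op=0x3ee0>>11=0x7 ⇒ lsl (RR)
  rd@[10:8]=0x6 ⇒ %r6
  rs@[7:5]=0x7 ⇒ %r7

lsl %r6, %r7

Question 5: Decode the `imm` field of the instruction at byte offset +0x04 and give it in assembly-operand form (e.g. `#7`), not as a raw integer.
#84

@+04  big-endian(76 54) = 0x7654
  op=0x7654>>11=0xe ⇒ movi (RI)
  rd: (w>>8)&0x7=0x6 → %r6
  imm: (w>>0)&0xff=0x54 → #84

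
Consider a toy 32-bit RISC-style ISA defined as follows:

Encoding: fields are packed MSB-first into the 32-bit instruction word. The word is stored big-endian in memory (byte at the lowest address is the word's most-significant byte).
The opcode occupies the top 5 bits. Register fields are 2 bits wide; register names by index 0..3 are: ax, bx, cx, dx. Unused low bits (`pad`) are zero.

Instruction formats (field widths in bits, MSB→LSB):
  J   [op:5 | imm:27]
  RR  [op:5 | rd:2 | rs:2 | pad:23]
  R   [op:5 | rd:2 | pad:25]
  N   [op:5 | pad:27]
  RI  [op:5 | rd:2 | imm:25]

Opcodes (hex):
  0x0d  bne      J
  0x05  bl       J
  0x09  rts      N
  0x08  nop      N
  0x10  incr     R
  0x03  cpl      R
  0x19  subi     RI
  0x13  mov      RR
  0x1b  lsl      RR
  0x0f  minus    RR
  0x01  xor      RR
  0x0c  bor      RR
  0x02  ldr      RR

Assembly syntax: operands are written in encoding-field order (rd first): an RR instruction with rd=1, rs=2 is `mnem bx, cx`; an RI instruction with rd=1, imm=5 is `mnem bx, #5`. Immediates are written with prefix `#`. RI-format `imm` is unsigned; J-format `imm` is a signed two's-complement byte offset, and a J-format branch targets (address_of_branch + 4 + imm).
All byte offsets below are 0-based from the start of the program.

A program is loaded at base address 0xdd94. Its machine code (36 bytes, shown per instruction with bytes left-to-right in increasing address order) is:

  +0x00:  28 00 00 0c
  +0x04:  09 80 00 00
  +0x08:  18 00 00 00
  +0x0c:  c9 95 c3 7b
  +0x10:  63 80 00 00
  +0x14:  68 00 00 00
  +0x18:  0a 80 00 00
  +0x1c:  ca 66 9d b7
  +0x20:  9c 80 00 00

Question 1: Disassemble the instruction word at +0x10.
off 0x10: read 63 80 00 00 as big → 0x63800000
  opcode bits[31:27]=0xc: bor/RR
  rd@[26:25]=0x1 ⇒ bx
  rs@[24:23]=0x3 ⇒ dx

bor bx, dx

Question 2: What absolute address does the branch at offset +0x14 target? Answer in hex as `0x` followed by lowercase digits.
@+14  big-endian(68 00 00 00) = 0x68000000
  opcode bits[31:27]=0xd: bne/J
  imm: (w>>0)&0x7ffffff=0x0 → #0
  target = base 0xdd94 + off 0x14 + 4 + imm 0 = 0xddac

0xddac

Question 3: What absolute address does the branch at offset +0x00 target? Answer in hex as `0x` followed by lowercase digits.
@+00  big-endian(28 00 00 0c) = 0x2800000c
  op=0x2800000c>>27=0x5 ⇒ bl (J)
  imm@[26:0]=0xc ⇒ #12
  target = base 0xdd94 + off 0x00 + 4 + imm 12 = 0xdda4

0xdda4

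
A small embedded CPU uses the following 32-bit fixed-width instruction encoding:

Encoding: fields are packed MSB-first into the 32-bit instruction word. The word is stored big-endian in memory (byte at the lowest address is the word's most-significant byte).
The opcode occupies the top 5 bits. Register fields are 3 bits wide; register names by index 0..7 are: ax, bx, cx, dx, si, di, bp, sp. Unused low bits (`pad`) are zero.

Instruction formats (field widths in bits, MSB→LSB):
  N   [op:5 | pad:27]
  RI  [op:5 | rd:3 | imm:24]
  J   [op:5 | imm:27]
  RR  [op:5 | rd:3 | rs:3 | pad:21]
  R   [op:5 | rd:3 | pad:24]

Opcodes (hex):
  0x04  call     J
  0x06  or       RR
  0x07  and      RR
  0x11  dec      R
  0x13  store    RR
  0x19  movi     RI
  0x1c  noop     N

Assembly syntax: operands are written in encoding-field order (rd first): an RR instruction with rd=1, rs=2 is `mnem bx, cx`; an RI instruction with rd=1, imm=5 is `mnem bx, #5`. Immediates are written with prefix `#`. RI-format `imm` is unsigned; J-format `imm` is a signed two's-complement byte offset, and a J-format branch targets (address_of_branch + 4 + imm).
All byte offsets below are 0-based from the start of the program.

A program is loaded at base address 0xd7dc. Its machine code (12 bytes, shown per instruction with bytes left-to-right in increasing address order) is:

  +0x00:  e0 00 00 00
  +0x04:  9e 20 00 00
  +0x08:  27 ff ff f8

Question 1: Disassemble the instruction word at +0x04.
store bp, bx

@+04  big-endian(9e 20 00 00) = 0x9e200000
  opcode bits[31:27]=0x13: store/RR
  rd@[26:24]=0x6 ⇒ bp
  rs@[23:21]=0x1 ⇒ bx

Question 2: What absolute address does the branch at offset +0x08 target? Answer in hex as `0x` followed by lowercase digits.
0xd7e0

off 0x08: read 27 ff ff f8 as big → 0x27fffff8
  op=0x27fffff8>>27=0x4 ⇒ call (J)
  [26:0] imm=134217720 (s27→-8) = #-8
  target = base 0xd7dc + off 0x08 + 4 + imm -8 = 0xd7e0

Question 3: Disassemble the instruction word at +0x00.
noop

[00] e0 00 00 00 → 0xe0000000
  op=0xe0000000>>27=0x1c ⇒ noop (N)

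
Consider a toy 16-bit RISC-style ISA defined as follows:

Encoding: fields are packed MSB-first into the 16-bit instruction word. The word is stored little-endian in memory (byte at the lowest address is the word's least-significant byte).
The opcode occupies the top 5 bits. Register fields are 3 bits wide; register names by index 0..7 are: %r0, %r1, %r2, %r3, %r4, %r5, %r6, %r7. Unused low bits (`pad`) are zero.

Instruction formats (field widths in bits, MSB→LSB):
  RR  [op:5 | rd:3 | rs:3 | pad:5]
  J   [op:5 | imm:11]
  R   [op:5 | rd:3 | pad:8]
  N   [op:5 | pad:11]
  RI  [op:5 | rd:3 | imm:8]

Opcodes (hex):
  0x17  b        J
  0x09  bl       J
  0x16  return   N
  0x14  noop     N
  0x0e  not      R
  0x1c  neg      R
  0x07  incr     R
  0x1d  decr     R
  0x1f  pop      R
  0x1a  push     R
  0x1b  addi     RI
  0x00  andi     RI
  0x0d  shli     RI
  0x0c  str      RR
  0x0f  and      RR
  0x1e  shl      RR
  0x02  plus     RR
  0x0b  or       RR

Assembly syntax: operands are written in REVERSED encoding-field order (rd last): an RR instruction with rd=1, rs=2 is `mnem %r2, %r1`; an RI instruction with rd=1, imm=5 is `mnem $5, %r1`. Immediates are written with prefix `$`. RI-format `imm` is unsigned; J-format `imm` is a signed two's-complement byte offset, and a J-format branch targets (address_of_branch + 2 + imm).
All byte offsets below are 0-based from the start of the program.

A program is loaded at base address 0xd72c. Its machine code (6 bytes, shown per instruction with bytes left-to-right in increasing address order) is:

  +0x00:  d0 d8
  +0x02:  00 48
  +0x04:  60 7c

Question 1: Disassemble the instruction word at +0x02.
bl $0

@+02  little-endian(00 48) = 0x4800
  op=0x4800>>11=0x9 ⇒ bl (J)
  imm: (w>>0)&0x7ff=0x0 → $0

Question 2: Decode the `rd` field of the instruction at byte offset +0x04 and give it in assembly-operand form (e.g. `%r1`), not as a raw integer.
+0x04: 60 7c ⇒ word 0x7c60 (little)
  op=0x7c60>>11=0xf ⇒ and (RR)
  rd: (w>>8)&0x7=0x4 → %r4
  rs: (w>>5)&0x7=0x3 → %r3

%r4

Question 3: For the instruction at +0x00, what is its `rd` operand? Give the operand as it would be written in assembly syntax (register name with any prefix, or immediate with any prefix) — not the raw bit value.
+0x00: d0 d8 ⇒ word 0xd8d0 (little)
  top 5b → 0x1b → addi [RI]
  rd@[10:8]=0x0 ⇒ %r0
  imm@[7:0]=0xd0 ⇒ $208

%r0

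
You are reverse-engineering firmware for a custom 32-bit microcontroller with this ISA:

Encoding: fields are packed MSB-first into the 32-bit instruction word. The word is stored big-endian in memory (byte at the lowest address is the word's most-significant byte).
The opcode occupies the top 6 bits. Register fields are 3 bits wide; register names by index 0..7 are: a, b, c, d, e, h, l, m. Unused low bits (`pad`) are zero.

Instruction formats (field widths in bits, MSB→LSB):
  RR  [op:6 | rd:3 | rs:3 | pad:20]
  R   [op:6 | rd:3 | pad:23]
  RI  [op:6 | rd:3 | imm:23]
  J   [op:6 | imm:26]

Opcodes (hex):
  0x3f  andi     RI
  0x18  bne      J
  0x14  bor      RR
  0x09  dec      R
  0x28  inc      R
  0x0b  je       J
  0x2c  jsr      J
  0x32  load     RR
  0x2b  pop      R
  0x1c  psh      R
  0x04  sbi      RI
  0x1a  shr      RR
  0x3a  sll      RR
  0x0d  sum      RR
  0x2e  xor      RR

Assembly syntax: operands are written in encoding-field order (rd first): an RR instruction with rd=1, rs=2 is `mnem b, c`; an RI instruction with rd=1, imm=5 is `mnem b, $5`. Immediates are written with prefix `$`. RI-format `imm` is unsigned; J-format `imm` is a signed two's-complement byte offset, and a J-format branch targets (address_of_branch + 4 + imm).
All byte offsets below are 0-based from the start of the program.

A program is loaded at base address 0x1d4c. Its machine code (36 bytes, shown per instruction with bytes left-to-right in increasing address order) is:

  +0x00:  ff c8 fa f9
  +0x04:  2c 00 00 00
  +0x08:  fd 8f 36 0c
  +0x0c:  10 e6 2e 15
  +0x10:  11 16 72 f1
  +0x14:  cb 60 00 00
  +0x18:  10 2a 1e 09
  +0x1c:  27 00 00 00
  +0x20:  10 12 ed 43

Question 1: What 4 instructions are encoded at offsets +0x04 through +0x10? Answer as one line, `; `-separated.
off 0x04: read 2c 00 00 00 as big → 0x2c000000
  opcode bits[31:26]=0xb: je/J
  [25:0] imm=0 = $0
off 0x08: read fd 8f 36 0c as big → 0xfd8f360c
  opcode bits[31:26]=0x3f: andi/RI
  [25:23] rd=3 = d
  [22:0] imm=996876 = $996876
off 0x0c: read 10 e6 2e 15 as big → 0x10e62e15
  opcode bits[31:26]=0x4: sbi/RI
  [25:23] rd=1 = b
  [22:0] imm=6696469 = $6696469
off 0x10: read 11 16 72 f1 as big → 0x111672f1
  opcode bits[31:26]=0x4: sbi/RI
  [25:23] rd=2 = c
  [22:0] imm=1471217 = $1471217

je $0; andi d, $996876; sbi b, $6696469; sbi c, $1471217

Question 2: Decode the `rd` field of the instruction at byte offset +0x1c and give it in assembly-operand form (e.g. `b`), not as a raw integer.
l

@+1c  big-endian(27 00 00 00) = 0x27000000
  top 6b → 0x9 → dec [R]
  [25:23] rd=6 = l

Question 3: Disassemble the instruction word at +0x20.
sbi a, $1240387

@+20  big-endian(10 12 ed 43) = 0x1012ed43
  top 6b → 0x4 → sbi [RI]
  rd@[25:23]=0x0 ⇒ a
  imm@[22:0]=0x12ed43 ⇒ $1240387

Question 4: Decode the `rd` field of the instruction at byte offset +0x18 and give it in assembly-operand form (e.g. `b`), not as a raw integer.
a

[18] 10 2a 1e 09 → 0x102a1e09
  op=0x102a1e09>>26=0x4 ⇒ sbi (RI)
  rd@[25:23]=0x0 ⇒ a
  imm@[22:0]=0x2a1e09 ⇒ $2760201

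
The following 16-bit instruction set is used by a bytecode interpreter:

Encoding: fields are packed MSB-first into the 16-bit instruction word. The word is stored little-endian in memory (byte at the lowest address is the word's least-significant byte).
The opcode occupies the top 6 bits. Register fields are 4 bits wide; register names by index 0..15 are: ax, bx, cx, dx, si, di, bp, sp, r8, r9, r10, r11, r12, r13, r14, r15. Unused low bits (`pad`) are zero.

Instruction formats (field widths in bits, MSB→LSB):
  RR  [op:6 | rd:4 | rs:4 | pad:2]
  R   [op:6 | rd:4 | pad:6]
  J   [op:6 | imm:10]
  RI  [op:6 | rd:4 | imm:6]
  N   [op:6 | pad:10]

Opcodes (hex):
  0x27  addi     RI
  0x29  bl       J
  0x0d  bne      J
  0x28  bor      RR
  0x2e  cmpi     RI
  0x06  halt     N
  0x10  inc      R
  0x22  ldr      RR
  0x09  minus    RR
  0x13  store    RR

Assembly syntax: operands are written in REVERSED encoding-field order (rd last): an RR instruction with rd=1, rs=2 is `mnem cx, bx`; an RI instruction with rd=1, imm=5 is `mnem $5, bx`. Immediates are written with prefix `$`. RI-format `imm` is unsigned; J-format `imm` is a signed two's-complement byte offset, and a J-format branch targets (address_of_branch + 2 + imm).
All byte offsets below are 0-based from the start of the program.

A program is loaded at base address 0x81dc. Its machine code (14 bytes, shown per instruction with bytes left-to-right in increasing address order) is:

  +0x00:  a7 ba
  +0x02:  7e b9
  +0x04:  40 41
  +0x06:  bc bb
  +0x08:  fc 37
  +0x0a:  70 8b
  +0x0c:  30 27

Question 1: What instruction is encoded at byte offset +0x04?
inc di

@+04  little-endian(40 41) = 0x4140
  top 6b → 0x10 → inc [R]
  [9:6] rd=5 = di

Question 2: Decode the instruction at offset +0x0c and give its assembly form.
[0c] 30 27 → 0x2730
  top 6b → 0x9 → minus [RR]
  rd: (w>>6)&0xf=0xc → r12
  rs: (w>>2)&0xf=0xc → r12

minus r12, r12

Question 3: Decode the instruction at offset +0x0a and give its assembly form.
+0x0a: 70 8b ⇒ word 0x8b70 (little)
  top 6b → 0x22 → ldr [RR]
  [9:6] rd=13 = r13
  [5:2] rs=12 = r12

ldr r12, r13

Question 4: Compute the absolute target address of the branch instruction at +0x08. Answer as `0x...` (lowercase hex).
+0x08: fc 37 ⇒ word 0x37fc (little)
  op=0x37fc>>10=0xd ⇒ bne (J)
  imm@[9:0]=0x3fc (s10→-4) ⇒ $-4
  target = base 0x81dc + off 0x08 + 2 + imm -4 = 0x81e2

0x81e2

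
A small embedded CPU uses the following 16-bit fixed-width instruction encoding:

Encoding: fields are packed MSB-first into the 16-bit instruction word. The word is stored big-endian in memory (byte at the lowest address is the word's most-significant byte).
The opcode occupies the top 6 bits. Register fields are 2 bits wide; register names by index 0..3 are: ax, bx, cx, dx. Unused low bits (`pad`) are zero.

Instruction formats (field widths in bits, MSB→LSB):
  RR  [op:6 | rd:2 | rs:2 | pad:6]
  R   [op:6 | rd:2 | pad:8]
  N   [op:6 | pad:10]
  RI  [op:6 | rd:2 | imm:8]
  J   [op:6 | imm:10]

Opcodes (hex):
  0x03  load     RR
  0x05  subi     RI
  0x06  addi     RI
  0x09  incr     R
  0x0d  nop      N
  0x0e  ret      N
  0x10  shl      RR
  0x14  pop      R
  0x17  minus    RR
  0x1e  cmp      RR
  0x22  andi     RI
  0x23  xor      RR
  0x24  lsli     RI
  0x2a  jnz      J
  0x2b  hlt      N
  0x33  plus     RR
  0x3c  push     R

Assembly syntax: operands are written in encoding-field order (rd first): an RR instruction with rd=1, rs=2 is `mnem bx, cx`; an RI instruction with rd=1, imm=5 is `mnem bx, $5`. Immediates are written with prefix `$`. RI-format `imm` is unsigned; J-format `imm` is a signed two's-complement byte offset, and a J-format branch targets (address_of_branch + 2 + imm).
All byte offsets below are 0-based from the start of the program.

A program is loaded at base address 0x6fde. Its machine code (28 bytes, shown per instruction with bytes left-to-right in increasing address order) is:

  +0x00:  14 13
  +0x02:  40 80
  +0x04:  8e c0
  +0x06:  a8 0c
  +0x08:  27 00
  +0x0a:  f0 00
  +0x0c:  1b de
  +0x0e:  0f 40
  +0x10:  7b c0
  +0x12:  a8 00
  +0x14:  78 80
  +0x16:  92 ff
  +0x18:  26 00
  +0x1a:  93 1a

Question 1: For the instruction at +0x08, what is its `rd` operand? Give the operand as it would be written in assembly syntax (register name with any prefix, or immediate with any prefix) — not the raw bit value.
off 0x08: read 27 00 as big → 0x2700
  op=0x2700>>10=0x9 ⇒ incr (R)
  rd@[9:8]=0x3 ⇒ dx

dx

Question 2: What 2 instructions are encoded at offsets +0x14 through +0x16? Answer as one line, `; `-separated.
+0x14: 78 80 ⇒ word 0x7880 (big)
  op=0x7880>>10=0x1e ⇒ cmp (RR)
  rd: (w>>8)&0x3=0x0 → ax
  rs: (w>>6)&0x3=0x2 → cx
+0x16: 92 ff ⇒ word 0x92ff (big)
  op=0x92ff>>10=0x24 ⇒ lsli (RI)
  rd: (w>>8)&0x3=0x2 → cx
  imm: (w>>0)&0xff=0xff → $255

cmp ax, cx; lsli cx, $255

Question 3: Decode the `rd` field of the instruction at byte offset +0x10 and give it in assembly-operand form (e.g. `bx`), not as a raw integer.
+0x10: 7b c0 ⇒ word 0x7bc0 (big)
  opcode bits[15:10]=0x1e: cmp/RR
  rd@[9:8]=0x3 ⇒ dx
  rs@[7:6]=0x3 ⇒ dx

dx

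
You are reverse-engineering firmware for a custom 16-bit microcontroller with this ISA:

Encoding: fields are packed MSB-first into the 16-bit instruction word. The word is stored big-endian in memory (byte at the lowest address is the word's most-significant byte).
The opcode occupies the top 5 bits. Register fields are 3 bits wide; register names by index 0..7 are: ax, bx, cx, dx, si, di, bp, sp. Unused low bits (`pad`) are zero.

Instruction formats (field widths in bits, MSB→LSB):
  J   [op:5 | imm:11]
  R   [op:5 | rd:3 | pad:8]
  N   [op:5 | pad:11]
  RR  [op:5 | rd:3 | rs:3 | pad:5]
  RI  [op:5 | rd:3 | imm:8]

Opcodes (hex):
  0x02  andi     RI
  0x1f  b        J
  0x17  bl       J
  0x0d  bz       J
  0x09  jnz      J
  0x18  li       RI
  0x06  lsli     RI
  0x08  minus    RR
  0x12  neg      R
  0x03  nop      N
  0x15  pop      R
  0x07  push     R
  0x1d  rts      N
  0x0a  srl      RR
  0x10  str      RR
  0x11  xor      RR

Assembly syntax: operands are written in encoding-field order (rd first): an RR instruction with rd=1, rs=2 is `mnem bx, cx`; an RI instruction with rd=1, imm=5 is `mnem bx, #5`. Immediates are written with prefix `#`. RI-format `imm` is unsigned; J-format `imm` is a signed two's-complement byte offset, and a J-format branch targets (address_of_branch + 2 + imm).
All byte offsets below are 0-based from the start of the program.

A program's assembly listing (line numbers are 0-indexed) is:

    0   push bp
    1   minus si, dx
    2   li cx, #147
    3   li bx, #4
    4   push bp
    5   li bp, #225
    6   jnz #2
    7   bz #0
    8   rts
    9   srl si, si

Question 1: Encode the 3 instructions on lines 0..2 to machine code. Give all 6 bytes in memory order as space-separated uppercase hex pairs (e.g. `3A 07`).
3E 00 44 60 C2 93

line 0 (push): pack op=0x7:5|rd=6:3|pad=0:8 = 0x3e00; big→ 3e 00
line 1 (minus): pack op=0x8:5|rd=4:3|rs=3:3|pad=0:5 = 0x4460; big→ 44 60
line 2 (li): pack op=0x18:5|rd=2:3|imm=147:8 = 0xc293; big→ c2 93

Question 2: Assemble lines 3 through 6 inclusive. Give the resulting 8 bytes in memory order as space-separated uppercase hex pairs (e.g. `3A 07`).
3. li fields op=0x18:5|rd=1:3|imm=4:8 → word c104h → c1 04
4. push fields op=0x7:5|rd=6:3|pad=0:8 → word 3e00h → 3e 00
5. li fields op=0x18:5|rd=6:3|imm=225:8 → word c6e1h → c6 e1
6. jnz fields op=0x9:5|imm=2:11 → word 4802h → 48 02

C1 04 3E 00 C6 E1 48 02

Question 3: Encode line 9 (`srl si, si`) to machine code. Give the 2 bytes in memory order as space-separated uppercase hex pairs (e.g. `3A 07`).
54 80

line 9 (srl): pack op=0xa:5|rd=4:3|rs=4:3|pad=0:5 = 0x5480; big→ 54 80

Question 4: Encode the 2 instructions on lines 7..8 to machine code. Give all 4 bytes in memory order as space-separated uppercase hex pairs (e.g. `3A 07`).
L7: bz op=0xd:5|imm=0:11 ⇒ 0x6800 ⇒ big 68 00
L8: rts op=0x1d:5|pad=0:11 ⇒ 0xe800 ⇒ big e8 00

68 00 E8 00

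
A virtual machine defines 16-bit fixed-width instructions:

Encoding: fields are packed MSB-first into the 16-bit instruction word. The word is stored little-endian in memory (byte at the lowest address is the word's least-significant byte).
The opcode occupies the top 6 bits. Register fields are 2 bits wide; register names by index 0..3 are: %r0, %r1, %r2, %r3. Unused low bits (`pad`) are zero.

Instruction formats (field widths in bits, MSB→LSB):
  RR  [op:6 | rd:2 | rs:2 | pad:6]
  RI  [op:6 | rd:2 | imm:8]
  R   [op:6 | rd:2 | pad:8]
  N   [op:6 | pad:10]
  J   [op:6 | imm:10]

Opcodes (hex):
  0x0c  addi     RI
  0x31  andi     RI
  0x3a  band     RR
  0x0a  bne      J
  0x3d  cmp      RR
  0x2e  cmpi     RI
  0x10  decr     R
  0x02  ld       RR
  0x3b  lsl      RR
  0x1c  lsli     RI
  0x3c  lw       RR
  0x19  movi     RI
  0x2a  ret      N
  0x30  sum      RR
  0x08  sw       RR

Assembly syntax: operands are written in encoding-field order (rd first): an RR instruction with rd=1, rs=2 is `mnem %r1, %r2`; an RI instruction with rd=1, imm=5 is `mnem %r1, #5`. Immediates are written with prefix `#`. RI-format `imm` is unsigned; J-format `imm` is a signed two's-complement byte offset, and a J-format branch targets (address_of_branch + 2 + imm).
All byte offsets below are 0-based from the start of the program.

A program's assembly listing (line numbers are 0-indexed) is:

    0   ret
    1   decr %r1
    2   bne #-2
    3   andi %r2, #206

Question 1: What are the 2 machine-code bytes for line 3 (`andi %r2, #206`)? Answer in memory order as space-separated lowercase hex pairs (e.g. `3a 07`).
line 3 (andi): pack op=0x31:6|rd=2:2|imm=206:8 = 0xc6ce; little→ ce c6

ce c6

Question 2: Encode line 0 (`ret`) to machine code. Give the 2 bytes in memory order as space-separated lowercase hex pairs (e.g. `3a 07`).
0. ret fields op=0x2a:6|pad=0:10 → word a800h → 00 a8

00 a8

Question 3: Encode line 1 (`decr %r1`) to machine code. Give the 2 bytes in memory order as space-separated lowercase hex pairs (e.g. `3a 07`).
00 41

line 1 (decr): pack op=0x10:6|rd=1:2|pad=0:8 = 0x4100; little→ 00 41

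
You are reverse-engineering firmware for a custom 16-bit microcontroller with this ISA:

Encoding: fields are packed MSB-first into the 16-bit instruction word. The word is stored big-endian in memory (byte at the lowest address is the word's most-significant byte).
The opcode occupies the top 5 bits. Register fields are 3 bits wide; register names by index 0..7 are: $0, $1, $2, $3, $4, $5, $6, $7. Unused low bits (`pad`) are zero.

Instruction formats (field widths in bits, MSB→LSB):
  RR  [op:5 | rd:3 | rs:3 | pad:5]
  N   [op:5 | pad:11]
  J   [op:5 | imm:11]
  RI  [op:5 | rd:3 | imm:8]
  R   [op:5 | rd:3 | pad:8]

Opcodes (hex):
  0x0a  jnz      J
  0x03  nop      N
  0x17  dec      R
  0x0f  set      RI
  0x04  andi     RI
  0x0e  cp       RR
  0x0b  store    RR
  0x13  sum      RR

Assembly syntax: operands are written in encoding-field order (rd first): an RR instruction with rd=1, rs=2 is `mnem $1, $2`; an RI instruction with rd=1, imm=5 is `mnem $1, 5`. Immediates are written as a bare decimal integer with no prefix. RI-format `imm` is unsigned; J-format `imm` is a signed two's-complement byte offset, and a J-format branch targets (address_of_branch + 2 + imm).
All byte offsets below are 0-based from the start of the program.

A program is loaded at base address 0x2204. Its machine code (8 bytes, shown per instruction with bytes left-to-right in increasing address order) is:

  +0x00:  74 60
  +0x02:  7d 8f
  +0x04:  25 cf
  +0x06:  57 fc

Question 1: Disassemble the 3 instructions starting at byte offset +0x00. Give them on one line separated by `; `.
off 0x00: read 74 60 as big → 0x7460
  top 5b → 0xe → cp [RR]
  rd@[10:8]=0x4 ⇒ $4
  rs@[7:5]=0x3 ⇒ $3
off 0x02: read 7d 8f as big → 0x7d8f
  top 5b → 0xf → set [RI]
  rd@[10:8]=0x5 ⇒ $5
  imm@[7:0]=0x8f ⇒ 143
off 0x04: read 25 cf as big → 0x25cf
  top 5b → 0x4 → andi [RI]
  rd@[10:8]=0x5 ⇒ $5
  imm@[7:0]=0xcf ⇒ 207

cp $4, $3; set $5, 143; andi $5, 207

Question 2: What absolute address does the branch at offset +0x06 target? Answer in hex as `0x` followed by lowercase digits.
0x2208

[06] 57 fc → 0x57fc
  op=0x57fc>>11=0xa ⇒ jnz (J)
  [10:0] imm=2044 (s11→-4) = -4
  target = base 0x2204 + off 0x06 + 2 + imm -4 = 0x2208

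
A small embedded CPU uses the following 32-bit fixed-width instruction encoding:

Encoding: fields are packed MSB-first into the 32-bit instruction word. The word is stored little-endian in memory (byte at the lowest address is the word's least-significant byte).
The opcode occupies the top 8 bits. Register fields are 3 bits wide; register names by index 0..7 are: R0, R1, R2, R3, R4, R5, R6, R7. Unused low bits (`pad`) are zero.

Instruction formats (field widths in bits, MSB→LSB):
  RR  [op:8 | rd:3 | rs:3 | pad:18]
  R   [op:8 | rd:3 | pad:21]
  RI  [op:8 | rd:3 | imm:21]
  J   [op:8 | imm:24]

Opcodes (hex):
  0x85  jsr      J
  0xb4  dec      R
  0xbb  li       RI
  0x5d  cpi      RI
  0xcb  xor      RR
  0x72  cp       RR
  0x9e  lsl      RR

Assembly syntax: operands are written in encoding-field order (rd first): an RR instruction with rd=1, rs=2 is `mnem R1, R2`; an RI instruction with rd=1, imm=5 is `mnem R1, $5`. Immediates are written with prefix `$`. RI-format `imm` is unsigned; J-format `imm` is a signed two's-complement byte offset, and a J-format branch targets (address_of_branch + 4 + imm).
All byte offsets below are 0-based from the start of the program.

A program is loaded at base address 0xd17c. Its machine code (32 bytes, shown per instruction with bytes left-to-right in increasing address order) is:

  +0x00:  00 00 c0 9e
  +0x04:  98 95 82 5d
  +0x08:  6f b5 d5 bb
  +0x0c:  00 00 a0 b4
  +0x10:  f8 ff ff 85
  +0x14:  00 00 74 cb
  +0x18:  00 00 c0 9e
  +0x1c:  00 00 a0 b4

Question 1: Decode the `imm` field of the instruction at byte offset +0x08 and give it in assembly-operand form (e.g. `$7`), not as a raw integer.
$1422703

+0x08: 6f b5 d5 bb ⇒ word 0xbbd5b56f (little)
  top 8b → 0xbb → li [RI]
  rd: (w>>21)&0x7=0x6 → R6
  imm: (w>>0)&0x1fffff=0x15b56f → $1422703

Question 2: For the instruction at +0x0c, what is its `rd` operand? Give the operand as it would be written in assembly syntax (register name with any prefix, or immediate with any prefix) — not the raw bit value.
R5

off 0x0c: read 00 00 a0 b4 as little → 0xb4a00000
  opcode bits[31:24]=0xb4: dec/R
  rd: (w>>21)&0x7=0x5 → R5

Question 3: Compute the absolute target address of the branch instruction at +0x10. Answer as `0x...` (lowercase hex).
+0x10: f8 ff ff 85 ⇒ word 0x85fffff8 (little)
  opcode bits[31:24]=0x85: jsr/J
  [23:0] imm=16777208 (s24→-8) = $-8
  target = base 0xd17c + off 0x10 + 4 + imm -8 = 0xd188

0xd188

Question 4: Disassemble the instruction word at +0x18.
[18] 00 00 c0 9e → 0x9ec00000
  op=0x9ec00000>>24=0x9e ⇒ lsl (RR)
  rd@[23:21]=0x6 ⇒ R6
  rs@[20:18]=0x0 ⇒ R0

lsl R6, R0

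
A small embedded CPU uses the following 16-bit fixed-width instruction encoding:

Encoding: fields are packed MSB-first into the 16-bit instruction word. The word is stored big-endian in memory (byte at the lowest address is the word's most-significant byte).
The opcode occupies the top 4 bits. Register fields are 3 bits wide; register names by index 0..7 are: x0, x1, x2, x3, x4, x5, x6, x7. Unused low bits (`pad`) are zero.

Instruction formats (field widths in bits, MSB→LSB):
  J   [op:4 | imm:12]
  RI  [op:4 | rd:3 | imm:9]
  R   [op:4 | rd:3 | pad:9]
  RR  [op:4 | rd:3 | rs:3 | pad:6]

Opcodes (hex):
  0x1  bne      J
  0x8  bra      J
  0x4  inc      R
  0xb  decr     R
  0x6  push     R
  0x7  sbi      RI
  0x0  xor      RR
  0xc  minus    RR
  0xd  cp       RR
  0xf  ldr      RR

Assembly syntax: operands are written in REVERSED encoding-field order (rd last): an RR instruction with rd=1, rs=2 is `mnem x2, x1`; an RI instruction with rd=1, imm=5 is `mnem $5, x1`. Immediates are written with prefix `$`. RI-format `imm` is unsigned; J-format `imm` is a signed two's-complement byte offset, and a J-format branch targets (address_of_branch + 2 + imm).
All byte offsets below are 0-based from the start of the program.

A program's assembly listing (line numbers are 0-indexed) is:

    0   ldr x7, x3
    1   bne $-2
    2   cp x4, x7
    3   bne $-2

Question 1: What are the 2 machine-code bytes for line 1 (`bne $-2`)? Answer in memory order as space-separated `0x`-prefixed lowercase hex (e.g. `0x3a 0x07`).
1. bne fields op=0x1:4|imm=-2:12 → word 1ffeh → 1f fe

0x1f 0xfe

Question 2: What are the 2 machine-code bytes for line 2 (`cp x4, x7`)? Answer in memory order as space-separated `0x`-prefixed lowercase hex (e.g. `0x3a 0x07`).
0xdf 0x00

L2: cp op=0xd:4|rd=7:3|rs=4:3|pad=0:6 ⇒ 0xdf00 ⇒ big df 00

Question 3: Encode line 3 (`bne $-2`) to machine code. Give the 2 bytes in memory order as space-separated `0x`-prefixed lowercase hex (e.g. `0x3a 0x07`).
0x1f 0xfe

line 3 (bne): pack op=0x1:4|imm=-2:12 = 0x1ffe; big→ 1f fe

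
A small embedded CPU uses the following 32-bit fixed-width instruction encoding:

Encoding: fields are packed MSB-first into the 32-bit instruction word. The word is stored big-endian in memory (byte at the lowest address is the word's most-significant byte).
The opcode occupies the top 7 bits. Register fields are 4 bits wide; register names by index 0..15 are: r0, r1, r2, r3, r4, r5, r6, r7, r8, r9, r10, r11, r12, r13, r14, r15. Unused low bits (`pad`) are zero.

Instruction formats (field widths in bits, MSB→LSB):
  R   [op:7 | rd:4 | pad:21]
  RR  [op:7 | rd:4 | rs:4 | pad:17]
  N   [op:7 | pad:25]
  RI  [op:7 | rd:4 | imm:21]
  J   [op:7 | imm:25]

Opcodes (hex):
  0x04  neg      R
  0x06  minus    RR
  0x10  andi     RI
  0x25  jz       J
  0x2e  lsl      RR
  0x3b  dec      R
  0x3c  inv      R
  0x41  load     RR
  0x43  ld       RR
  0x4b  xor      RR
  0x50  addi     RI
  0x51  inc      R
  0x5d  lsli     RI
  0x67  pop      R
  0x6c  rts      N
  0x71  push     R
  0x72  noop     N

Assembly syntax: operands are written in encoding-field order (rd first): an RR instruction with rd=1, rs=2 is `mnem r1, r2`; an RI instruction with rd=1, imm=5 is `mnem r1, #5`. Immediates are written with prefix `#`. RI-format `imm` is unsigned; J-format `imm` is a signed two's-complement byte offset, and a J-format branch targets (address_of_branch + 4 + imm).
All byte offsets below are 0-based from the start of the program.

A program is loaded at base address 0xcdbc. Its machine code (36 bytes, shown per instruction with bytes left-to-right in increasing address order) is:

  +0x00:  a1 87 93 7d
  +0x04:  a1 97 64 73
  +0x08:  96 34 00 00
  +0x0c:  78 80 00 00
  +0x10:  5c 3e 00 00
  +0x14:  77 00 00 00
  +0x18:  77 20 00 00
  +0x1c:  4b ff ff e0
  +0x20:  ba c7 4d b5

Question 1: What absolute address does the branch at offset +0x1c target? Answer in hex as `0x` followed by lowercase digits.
0xcdbc

off 0x1c: read 4b ff ff e0 as big → 0x4bffffe0
  opcode bits[31:25]=0x25: jz/J
  imm@[24:0]=0x1ffffe0 (s25→-32) ⇒ #-32
  target = base 0xcdbc + off 0x1c + 4 + imm -32 = 0xcdbc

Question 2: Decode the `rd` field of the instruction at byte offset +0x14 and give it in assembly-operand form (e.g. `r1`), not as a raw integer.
r8

off 0x14: read 77 00 00 00 as big → 0x77000000
  top 7b → 0x3b → dec [R]
  rd@[24:21]=0x8 ⇒ r8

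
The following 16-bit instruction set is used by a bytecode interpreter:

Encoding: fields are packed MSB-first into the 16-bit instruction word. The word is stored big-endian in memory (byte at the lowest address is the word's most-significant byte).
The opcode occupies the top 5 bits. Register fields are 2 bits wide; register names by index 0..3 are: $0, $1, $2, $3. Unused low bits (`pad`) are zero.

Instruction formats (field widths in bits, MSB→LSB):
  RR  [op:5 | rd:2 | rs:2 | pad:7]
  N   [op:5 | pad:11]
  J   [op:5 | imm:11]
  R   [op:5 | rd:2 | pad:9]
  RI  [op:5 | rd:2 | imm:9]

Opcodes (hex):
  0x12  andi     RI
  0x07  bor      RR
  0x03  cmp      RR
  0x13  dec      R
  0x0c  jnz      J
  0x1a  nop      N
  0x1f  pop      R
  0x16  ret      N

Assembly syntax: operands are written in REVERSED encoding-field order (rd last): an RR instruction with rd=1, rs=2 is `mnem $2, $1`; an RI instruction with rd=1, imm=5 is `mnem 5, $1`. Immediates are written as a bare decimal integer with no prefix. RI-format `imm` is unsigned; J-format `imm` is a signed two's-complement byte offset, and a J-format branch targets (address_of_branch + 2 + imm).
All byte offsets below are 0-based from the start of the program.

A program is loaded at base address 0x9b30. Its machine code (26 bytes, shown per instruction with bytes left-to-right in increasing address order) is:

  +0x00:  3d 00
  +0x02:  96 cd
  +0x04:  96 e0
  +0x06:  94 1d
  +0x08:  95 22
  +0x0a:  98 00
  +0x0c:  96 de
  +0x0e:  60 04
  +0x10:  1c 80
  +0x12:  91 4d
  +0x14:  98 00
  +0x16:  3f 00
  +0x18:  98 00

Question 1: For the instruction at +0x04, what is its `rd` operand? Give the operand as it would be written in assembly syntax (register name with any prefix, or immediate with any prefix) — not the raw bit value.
$3

@+04  big-endian(96 e0) = 0x96e0
  opcode bits[15:11]=0x12: andi/RI
  [10:9] rd=3 = $3
  [8:0] imm=224 = 224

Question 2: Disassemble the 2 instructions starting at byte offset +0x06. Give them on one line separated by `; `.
+0x06: 94 1d ⇒ word 0x941d (big)
  opcode bits[15:11]=0x12: andi/RI
  rd@[10:9]=0x2 ⇒ $2
  imm@[8:0]=0x1d ⇒ 29
+0x08: 95 22 ⇒ word 0x9522 (big)
  opcode bits[15:11]=0x12: andi/RI
  rd@[10:9]=0x2 ⇒ $2
  imm@[8:0]=0x122 ⇒ 290

andi 29, $2; andi 290, $2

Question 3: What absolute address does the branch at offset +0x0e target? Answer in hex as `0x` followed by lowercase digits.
[0e] 60 04 → 0x6004
  op=0x6004>>11=0xc ⇒ jnz (J)
  imm@[10:0]=0x4 ⇒ 4
  target = base 0x9b30 + off 0x0e + 2 + imm 4 = 0x9b44

0x9b44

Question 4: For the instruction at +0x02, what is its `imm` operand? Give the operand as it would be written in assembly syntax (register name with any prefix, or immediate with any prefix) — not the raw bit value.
off 0x02: read 96 cd as big → 0x96cd
  opcode bits[15:11]=0x12: andi/RI
  rd: (w>>9)&0x3=0x3 → $3
  imm: (w>>0)&0x1ff=0xcd → 205

205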